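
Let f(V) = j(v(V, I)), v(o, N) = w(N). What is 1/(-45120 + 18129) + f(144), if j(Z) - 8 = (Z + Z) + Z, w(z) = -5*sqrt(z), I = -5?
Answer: 215927/26991 - 15*I*sqrt(5) ≈ 8.0 - 33.541*I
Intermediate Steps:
v(o, N) = -5*sqrt(N)
j(Z) = 8 + 3*Z (j(Z) = 8 + ((Z + Z) + Z) = 8 + (2*Z + Z) = 8 + 3*Z)
f(V) = 8 - 15*I*sqrt(5) (f(V) = 8 + 3*(-5*I*sqrt(5)) = 8 - 15*I*sqrt(5))
1/(-45120 + 18129) + f(144) = 1/(-45120 + 18129) + (8 - 15*I*sqrt(5)) = 1/(-26991) + (8 - 15*I*sqrt(5)) = -1/26991 + (8 - 15*I*sqrt(5)) = 215927/26991 - 15*I*sqrt(5)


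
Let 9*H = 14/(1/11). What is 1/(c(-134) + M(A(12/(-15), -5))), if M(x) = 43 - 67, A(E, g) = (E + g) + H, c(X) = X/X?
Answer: -1/23 ≈ -0.043478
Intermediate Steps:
H = 154/9 (H = (14/(1/11))/9 = (14*11)/9 = (⅑)*154 = 154/9 ≈ 17.111)
c(X) = 1
A(E, g) = 154/9 + E + g (A(E, g) = (E + g) + 154/9 = 154/9 + E + g)
M(x) = -24
1/(c(-134) + M(A(12/(-15), -5))) = 1/(1 - 24) = 1/(-23) = -1/23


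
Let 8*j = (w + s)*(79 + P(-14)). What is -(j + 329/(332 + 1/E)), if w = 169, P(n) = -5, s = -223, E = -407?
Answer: 134720071/270246 ≈ 498.51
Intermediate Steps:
j = -999/2 (j = ((169 - 223)*(79 - 5))/8 = (-54*74)/8 = (1/8)*(-3996) = -999/2 ≈ -499.50)
-(j + 329/(332 + 1/E)) = -(-999/2 + 329/(332 + 1/(-407))) = -(-999/2 + 329/(332 - 1/407)) = -(-999/2 + 329/(135123/407)) = -(-999/2 + (407/135123)*329) = -(-999/2 + 133903/135123) = -1*(-134720071/270246) = 134720071/270246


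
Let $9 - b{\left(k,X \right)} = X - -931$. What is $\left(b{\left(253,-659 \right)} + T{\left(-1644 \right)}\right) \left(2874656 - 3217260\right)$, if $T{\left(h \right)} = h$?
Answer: $653345828$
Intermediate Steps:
$b{\left(k,X \right)} = -922 - X$ ($b{\left(k,X \right)} = 9 - \left(X - -931\right) = 9 - \left(X + 931\right) = 9 - \left(931 + X\right) = -922 - X$)
$\left(b{\left(253,-659 \right)} + T{\left(-1644 \right)}\right) \left(2874656 - 3217260\right) = \left(\left(-922 - -659\right) - 1644\right) \left(2874656 - 3217260\right) = \left(\left(-922 + 659\right) - 1644\right) \left(-342604\right) = \left(-263 - 1644\right) \left(-342604\right) = \left(-1907\right) \left(-342604\right) = 653345828$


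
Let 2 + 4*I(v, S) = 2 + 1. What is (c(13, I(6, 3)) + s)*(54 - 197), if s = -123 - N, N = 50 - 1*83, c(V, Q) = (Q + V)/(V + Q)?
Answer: 12727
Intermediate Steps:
I(v, S) = ¼ (I(v, S) = -½ + (2 + 1)/4 = -½ + (¼)*3 = -½ + ¾ = ¼)
c(V, Q) = 1 (c(V, Q) = (Q + V)/(Q + V) = 1)
N = -33 (N = 50 - 83 = -33)
s = -90 (s = -123 - 1*(-33) = -123 + 33 = -90)
(c(13, I(6, 3)) + s)*(54 - 197) = (1 - 90)*(54 - 197) = -89*(-143) = 12727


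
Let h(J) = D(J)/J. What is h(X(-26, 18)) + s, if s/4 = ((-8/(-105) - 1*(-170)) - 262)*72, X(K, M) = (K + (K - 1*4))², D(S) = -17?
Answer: -415113301/15680 ≈ -26474.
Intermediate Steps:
X(K, M) = (-4 + 2*K)² (X(K, M) = (K + (K - 4))² = (K + (-4 + K))² = (-4 + 2*K)²)
h(J) = -17/J
s = -926592/35 (s = 4*(((-8/(-105) - 1*(-170)) - 262)*72) = 4*(((-8*(-1/105) + 170) - 262)*72) = 4*(((8/105 + 170) - 262)*72) = 4*((17858/105 - 262)*72) = 4*(-9652/105*72) = 4*(-231648/35) = -926592/35 ≈ -26474.)
h(X(-26, 18)) + s = -17*1/(4*(-2 - 26)²) - 926592/35 = -17/(4*(-28)²) - 926592/35 = -17/(4*784) - 926592/35 = -17/3136 - 926592/35 = -415113301/15680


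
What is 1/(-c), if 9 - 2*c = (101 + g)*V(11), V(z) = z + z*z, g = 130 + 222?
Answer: 2/59787 ≈ 3.3452e-5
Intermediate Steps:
g = 352
V(z) = z + z²
c = -59787/2 (c = 9/2 - (101 + 352)*11*(1 + 11)/2 = 9/2 - 453*11*12/2 = 9/2 - 453*132/2 = 9/2 - ½*59796 = 9/2 - 29898 = -59787/2 ≈ -29894.)
1/(-c) = 1/(-1*(-59787/2)) = 1/(59787/2) = 2/59787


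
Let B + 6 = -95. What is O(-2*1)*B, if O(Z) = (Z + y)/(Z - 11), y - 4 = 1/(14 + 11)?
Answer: 5151/325 ≈ 15.849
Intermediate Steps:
B = -101 (B = -6 - 95 = -101)
y = 101/25 (y = 4 + 1/(14 + 11) = 4 + 1/25 = 101/25 ≈ 4.0400)
O(Z) = (101/25 + Z)/(-11 + Z) (O(Z) = (Z + 101/25)/(Z - 11) = (101/25 + Z)/(-11 + Z))
O(-2*1)*B = ((101/25 - 2*1)/(-11 - 2*1))*(-101) = ((101/25 - 2)/(-11 - 2))*(-101) = ((51/25)/(-13))*(-101) = -1/13*51/25*(-101) = -51/325*(-101) = 5151/325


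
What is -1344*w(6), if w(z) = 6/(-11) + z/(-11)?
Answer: 16128/11 ≈ 1466.2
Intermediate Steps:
w(z) = -6/11 - z/11 (w(z) = 6*(-1/11) + z*(-1/11) = -6/11 - z/11)
-1344*w(6) = -1344*(-6/11 - 1/11*6) = -1344*(-6/11 - 6/11) = -1344*(-12/11) = 16128/11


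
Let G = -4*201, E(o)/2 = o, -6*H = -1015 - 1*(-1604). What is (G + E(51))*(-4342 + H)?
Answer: 3116997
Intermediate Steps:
H = -589/6 (H = -(-1015 - 1*(-1604))/6 = -(-1015 + 1604)/6 = -⅙*589 = -589/6 ≈ -98.167)
E(o) = 2*o
G = -804
(G + E(51))*(-4342 + H) = (-804 + 2*51)*(-4342 - 589/6) = (-804 + 102)*(-26641/6) = -702*(-26641/6) = 3116997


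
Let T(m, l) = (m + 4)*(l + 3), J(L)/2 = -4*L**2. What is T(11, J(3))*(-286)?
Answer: 296010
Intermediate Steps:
J(L) = -8*L**2 (J(L) = 2*(-4*L**2) = -8*L**2)
T(m, l) = (3 + l)*(4 + m) (T(m, l) = (4 + m)*(3 + l) = (3 + l)*(4 + m))
T(11, J(3))*(-286) = (12 + 3*11 + 4*(-8*3**2) - 8*3**2*11)*(-286) = (12 + 33 + 4*(-8*9) - 8*9*11)*(-286) = (12 + 33 + 4*(-72) - 72*11)*(-286) = (12 + 33 - 288 - 792)*(-286) = -1035*(-286) = 296010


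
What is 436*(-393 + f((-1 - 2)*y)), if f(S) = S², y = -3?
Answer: -136032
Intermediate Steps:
436*(-393 + f((-1 - 2)*y)) = 436*(-393 + ((-1 - 2)*(-3))²) = 436*(-393 + (-3*(-3))²) = 436*(-393 + 9²) = 436*(-393 + 81) = 436*(-312) = -136032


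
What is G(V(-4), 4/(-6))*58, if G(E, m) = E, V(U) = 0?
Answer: 0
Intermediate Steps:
G(V(-4), 4/(-6))*58 = 0*58 = 0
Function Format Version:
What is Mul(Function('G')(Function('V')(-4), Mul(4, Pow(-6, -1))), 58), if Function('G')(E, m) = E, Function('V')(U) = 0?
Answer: 0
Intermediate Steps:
Mul(Function('G')(Function('V')(-4), Mul(4, Pow(-6, -1))), 58) = Mul(0, 58) = 0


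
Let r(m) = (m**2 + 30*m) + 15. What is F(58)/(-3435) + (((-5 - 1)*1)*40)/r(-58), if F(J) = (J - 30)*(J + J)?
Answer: -6147872/5629965 ≈ -1.0920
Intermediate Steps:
r(m) = 15 + m**2 + 30*m
F(J) = 2*J*(-30 + J) (F(J) = (-30 + J)*(2*J) = 2*J*(-30 + J))
F(58)/(-3435) + (((-5 - 1)*1)*40)/r(-58) = (2*58*(-30 + 58))/(-3435) + (((-5 - 1)*1)*40)/(15 + (-58)**2 + 30*(-58)) = (2*58*28)*(-1/3435) + (-6*1*40)/(15 + 3364 - 1740) = 3248*(-1/3435) - 6*40/1639 = -3248/3435 - 240*1/1639 = -3248/3435 - 240/1639 = -6147872/5629965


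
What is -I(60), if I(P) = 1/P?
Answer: -1/60 ≈ -0.016667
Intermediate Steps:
-I(60) = -1/60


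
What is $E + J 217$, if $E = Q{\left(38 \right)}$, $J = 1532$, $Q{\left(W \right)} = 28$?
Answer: $332472$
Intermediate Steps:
$E = 28$
$E + J 217 = 28 + 1532 \cdot 217 = 28 + 332444 = 332472$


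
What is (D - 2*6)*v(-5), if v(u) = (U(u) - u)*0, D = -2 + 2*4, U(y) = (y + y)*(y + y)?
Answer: 0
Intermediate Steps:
U(y) = 4*y**2 (U(y) = (2*y)*(2*y) = 4*y**2)
D = 6 (D = -2 + 8 = 6)
v(u) = 0 (v(u) = (4*u**2 - u)*0 = (-u + 4*u**2)*0 = 0)
(D - 2*6)*v(-5) = (6 - 2*6)*0 = (6 - 12)*0 = -6*0 = 0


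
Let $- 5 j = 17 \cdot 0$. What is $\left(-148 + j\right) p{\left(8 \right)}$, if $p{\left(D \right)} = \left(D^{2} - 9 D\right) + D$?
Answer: $0$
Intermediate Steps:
$j = 0$ ($j = - \frac{17 \cdot 0}{5} = \left(- \frac{1}{5}\right) 0 = 0$)
$p{\left(D \right)} = D^{2} - 8 D$
$\left(-148 + j\right) p{\left(8 \right)} = \left(-148 + 0\right) 8 \left(-8 + 8\right) = - 148 \cdot 8 \cdot 0 = \left(-148\right) 0 = 0$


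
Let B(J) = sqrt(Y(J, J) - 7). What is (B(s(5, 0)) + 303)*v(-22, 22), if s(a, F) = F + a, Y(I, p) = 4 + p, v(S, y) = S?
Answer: -6666 - 22*sqrt(2) ≈ -6697.1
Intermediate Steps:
B(J) = sqrt(-3 + J) (B(J) = sqrt((4 + J) - 7) = sqrt(-3 + J))
(B(s(5, 0)) + 303)*v(-22, 22) = (sqrt(-3 + (0 + 5)) + 303)*(-22) = (sqrt(-3 + 5) + 303)*(-22) = (sqrt(2) + 303)*(-22) = (303 + sqrt(2))*(-22) = -6666 - 22*sqrt(2)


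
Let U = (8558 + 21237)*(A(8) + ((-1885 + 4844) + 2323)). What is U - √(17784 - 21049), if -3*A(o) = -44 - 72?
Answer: 475587790/3 - I*√3265 ≈ 1.5853e+8 - 57.14*I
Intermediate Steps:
A(o) = 116/3 (A(o) = -(-44 - 72)/3 = -⅓*(-116) = 116/3)
U = 475587790/3 (U = (8558 + 21237)*(116/3 + ((-1885 + 4844) + 2323)) = 29795*(116/3 + (2959 + 2323)) = 29795*(116/3 + 5282) = 29795*(15962/3) = 475587790/3 ≈ 1.5853e+8)
U - √(17784 - 21049) = 475587790/3 - √(17784 - 21049) = 475587790/3 - √(-3265) = 475587790/3 - I*√3265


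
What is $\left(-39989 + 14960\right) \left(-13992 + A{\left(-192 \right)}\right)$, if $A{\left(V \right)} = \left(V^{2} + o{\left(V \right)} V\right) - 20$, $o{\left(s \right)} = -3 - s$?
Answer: $336289644$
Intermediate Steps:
$A{\left(V \right)} = -20 + V^{2} + V \left(-3 - V\right)$ ($A{\left(V \right)} = \left(V^{2} + \left(-3 - V\right) V\right) - 20 = \left(V^{2} + V \left(-3 - V\right)\right) - 20 = -20 + V^{2} + V \left(-3 - V\right)$)
$\left(-39989 + 14960\right) \left(-13992 + A{\left(-192 \right)}\right) = \left(-39989 + 14960\right) \left(-13992 - -556\right) = - 25029 \left(-13992 + \left(-20 + 576\right)\right) = - 25029 \left(-13992 + 556\right) = \left(-25029\right) \left(-13436\right) = 336289644$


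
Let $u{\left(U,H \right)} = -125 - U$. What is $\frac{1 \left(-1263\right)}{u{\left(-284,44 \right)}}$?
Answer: $- \frac{421}{53} \approx -7.9434$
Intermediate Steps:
$\frac{1 \left(-1263\right)}{u{\left(-284,44 \right)}} = \frac{1 \left(-1263\right)}{-125 - -284} = - \frac{1263}{-125 + 284} = - \frac{1263}{159} = \left(-1263\right) \frac{1}{159} = - \frac{421}{53}$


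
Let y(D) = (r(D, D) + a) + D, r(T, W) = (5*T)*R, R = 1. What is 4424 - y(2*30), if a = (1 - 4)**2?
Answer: 4055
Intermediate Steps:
a = 9 (a = (-3)**2 = 9)
r(T, W) = 5*T (r(T, W) = (5*T)*1 = 5*T)
y(D) = 9 + 6*D (y(D) = (5*D + 9) + D = (9 + 5*D) + D = 9 + 6*D)
4424 - y(2*30) = 4424 - (9 + 6*(2*30)) = 4424 - (9 + 6*60) = 4424 - (9 + 360) = 4424 - 1*369 = 4424 - 369 = 4055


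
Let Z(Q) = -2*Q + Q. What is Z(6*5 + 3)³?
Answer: -35937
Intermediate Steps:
Z(Q) = -Q
Z(6*5 + 3)³ = (-(6*5 + 3))³ = (-(30 + 3))³ = (-1*33)³ = (-33)³ = -35937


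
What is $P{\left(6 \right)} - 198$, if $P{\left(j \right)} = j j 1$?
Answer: $-162$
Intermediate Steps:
$P{\left(j \right)} = j^{2}$ ($P{\left(j \right)} = j^{2} \cdot 1 = j^{2}$)
$P{\left(6 \right)} - 198 = 6^{2} - 198 = 36 - 198 = -162$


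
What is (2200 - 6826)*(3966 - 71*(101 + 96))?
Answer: 46357146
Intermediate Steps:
(2200 - 6826)*(3966 - 71*(101 + 96)) = -4626*(3966 - 71*197) = -4626*(3966 - 13987) = -4626*(-10021) = 46357146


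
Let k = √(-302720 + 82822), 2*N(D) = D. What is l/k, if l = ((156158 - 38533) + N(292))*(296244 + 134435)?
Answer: -50721496509*I*√219898/219898 ≈ -1.0816e+8*I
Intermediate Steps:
N(D) = D/2
l = 50721496509 (l = ((156158 - 38533) + (½)*292)*(296244 + 134435) = (117625 + 146)*430679 = 117771*430679 = 50721496509)
k = I*√219898 (k = √(-219898) = I*√219898 ≈ 468.93*I)
l/k = 50721496509/((I*√219898)) = 50721496509*(-I*√219898/219898) = -50721496509*I*√219898/219898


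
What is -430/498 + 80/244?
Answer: -8135/15189 ≈ -0.53559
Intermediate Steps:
-430/498 + 80/244 = -430*1/498 + 80*(1/244) = -215/249 + 20/61 = -8135/15189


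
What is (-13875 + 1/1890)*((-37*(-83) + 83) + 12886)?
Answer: -42062893396/189 ≈ -2.2255e+8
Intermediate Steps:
(-13875 + 1/1890)*((-37*(-83) + 83) + 12886) = (-13875 + 1/1890)*((3071 + 83) + 12886) = -26223749*(3154 + 12886)/1890 = -26223749/1890*16040 = -42062893396/189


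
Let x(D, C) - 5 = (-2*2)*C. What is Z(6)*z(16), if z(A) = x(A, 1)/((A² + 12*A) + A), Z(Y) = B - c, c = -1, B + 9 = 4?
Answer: -1/116 ≈ -0.0086207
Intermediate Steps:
B = -5 (B = -9 + 4 = -5)
x(D, C) = 5 - 4*C (x(D, C) = 5 + (-2*2)*C = 5 - 4*C)
Z(Y) = -4 (Z(Y) = -5 - 1*(-1) = -5 + 1 = -4)
z(A) = 1/(A² + 13*A) (z(A) = (5 - 4*1)/((A² + 12*A) + A) = (5 - 4)/(A² + 13*A) = 1/(A² + 13*A))
Z(6)*z(16) = -4/(16*(13 + 16)) = -1/(4*29) = -4*1/464 = -1/116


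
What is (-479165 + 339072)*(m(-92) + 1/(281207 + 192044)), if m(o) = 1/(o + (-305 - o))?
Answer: 66256423978/144341555 ≈ 459.03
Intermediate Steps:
m(o) = -1/305 (m(o) = 1/(-305) = -1/305)
(-479165 + 339072)*(m(-92) + 1/(281207 + 192044)) = (-479165 + 339072)*(-1/305 + 1/(281207 + 192044)) = -140093*(-1/305 + 1/473251) = -140093*(-472946/144341555) = 66256423978/144341555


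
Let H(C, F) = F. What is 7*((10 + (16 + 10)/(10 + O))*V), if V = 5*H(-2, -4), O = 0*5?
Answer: -1764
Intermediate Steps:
O = 0
V = -20 (V = 5*(-4) = -20)
7*((10 + (16 + 10)/(10 + O))*V) = 7*((10 + (16 + 10)/(10 + 0))*(-20)) = 7*((10 + 26/10)*(-20)) = 7*((10 + 26*(⅒))*(-20)) = 7*((10 + 13/5)*(-20)) = 7*((63/5)*(-20)) = 7*(-252) = -1764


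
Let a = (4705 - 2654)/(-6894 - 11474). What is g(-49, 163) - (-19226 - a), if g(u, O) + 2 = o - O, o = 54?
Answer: 50157467/2624 ≈ 19115.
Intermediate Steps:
g(u, O) = 52 - O (g(u, O) = -2 + (54 - O) = 52 - O)
a = -293/2624 (a = 2051/(-18368) = 2051*(-1/18368) = -293/2624 ≈ -0.11166)
g(-49, 163) - (-19226 - a) = (52 - 1*163) - (-19226 - 1*(-293/2624)) = (52 - 163) - (-19226 + 293/2624) = -111 - 1*(-50448731/2624) = -111 + 50448731/2624 = 50157467/2624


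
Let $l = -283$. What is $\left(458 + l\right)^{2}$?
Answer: $30625$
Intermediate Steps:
$\left(458 + l\right)^{2} = \left(458 - 283\right)^{2} = 175^{2} = 30625$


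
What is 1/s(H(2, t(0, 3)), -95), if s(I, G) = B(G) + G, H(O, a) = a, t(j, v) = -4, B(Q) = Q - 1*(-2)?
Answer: -1/188 ≈ -0.0053191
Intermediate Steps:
B(Q) = 2 + Q (B(Q) = Q + 2 = 2 + Q)
s(I, G) = 2 + 2*G (s(I, G) = (2 + G) + G = 2 + 2*G)
1/s(H(2, t(0, 3)), -95) = 1/(2 + 2*(-95)) = 1/(2 - 190) = 1/(-188) = -1/188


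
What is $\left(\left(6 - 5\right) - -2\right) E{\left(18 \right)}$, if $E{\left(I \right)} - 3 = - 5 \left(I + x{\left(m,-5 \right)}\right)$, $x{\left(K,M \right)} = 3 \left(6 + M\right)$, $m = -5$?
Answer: $-306$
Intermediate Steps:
$x{\left(K,M \right)} = 18 + 3 M$
$E{\left(I \right)} = -12 - 5 I$ ($E{\left(I \right)} = 3 - 5 \left(I + \left(18 + 3 \left(-5\right)\right)\right) = 3 - 5 \left(I + \left(18 - 15\right)\right) = 3 - 5 \left(I + 3\right) = 3 - 5 \left(3 + I\right) = 3 - \left(15 + 5 I\right) = -12 - 5 I$)
$\left(\left(6 - 5\right) - -2\right) E{\left(18 \right)} = \left(\left(6 - 5\right) - -2\right) \left(-12 - 90\right) = \left(\left(6 - 5\right) + 2\right) \left(-12 - 90\right) = \left(1 + 2\right) \left(-102\right) = 3 \left(-102\right) = -306$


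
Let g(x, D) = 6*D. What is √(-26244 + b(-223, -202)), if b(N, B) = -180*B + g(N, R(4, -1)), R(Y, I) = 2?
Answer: 4*√633 ≈ 100.64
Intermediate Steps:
b(N, B) = 12 - 180*B (b(N, B) = -180*B + 6*2 = -180*B + 12 = 12 - 180*B)
√(-26244 + b(-223, -202)) = √(-26244 + (12 - 180*(-202))) = √(-26244 + (12 + 36360)) = √(-26244 + 36372) = √10128 = 4*√633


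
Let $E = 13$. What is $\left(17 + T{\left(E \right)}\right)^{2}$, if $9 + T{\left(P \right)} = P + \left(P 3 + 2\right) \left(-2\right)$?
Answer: $3721$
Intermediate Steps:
$T{\left(P \right)} = -13 - 5 P$ ($T{\left(P \right)} = -9 + \left(P + \left(P 3 + 2\right) \left(-2\right)\right) = -9 + \left(P + \left(3 P + 2\right) \left(-2\right)\right) = -9 + \left(P + \left(2 + 3 P\right) \left(-2\right)\right) = -9 - \left(4 + 5 P\right) = -13 - 5 P$)
$\left(17 + T{\left(E \right)}\right)^{2} = \left(17 - 78\right)^{2} = \left(-61\right)^{2} = 3721$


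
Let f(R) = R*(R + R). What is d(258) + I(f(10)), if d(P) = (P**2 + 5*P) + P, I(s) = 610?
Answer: 68722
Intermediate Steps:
f(R) = 2*R**2 (f(R) = R*(2*R) = 2*R**2)
d(P) = P**2 + 6*P
d(258) + I(f(10)) = 258*(6 + 258) + 610 = 258*264 + 610 = 68112 + 610 = 68722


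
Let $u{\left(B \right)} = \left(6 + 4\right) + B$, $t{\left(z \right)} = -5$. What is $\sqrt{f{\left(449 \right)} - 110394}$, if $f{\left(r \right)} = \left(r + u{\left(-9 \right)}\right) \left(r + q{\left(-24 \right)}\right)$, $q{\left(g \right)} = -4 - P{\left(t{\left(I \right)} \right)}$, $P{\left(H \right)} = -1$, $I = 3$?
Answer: $3 \sqrt{10034} \approx 300.51$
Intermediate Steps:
$q{\left(g \right)} = -3$ ($q{\left(g \right)} = -4 - -1 = -4 + 1 = -3$)
$u{\left(B \right)} = 10 + B$
$f{\left(r \right)} = \left(1 + r\right) \left(-3 + r\right)$ ($f{\left(r \right)} = \left(r + \left(10 - 9\right)\right) \left(r - 3\right) = \left(r + 1\right) \left(-3 + r\right) = \left(1 + r\right) \left(-3 + r\right)$)
$\sqrt{f{\left(449 \right)} - 110394} = \sqrt{\left(-3 + 449^{2} - 898\right) - 110394} = \sqrt{\left(-3 + 201601 - 898\right) - 110394} = \sqrt{200700 - 110394} = \sqrt{90306} = 3 \sqrt{10034}$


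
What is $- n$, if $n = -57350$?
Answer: $57350$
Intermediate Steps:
$- n = \left(-1\right) \left(-57350\right) = 57350$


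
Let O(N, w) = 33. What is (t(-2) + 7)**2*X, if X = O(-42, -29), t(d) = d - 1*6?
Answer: 33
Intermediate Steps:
t(d) = -6 + d (t(d) = d - 6 = -6 + d)
X = 33
(t(-2) + 7)**2*X = ((-6 - 2) + 7)**2*33 = (-8 + 7)**2*33 = (-1)**2*33 = 1*33 = 33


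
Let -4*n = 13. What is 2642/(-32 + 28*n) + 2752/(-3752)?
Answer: -1281410/57687 ≈ -22.213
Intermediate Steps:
n = -13/4 (n = -¼*13 = -13/4 ≈ -3.2500)
2642/(-32 + 28*n) + 2752/(-3752) = 2642/(-32 + 28*(-13/4)) + 2752/(-3752) = 2642/(-32 - 91) + 2752*(-1/3752) = 2642/(-123) - 344/469 = 2642*(-1/123) - 344/469 = -2642/123 - 344/469 = -1281410/57687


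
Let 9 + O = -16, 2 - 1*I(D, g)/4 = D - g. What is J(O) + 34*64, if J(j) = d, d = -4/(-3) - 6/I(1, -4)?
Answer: 13067/6 ≈ 2177.8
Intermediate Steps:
I(D, g) = 8 - 4*D + 4*g (I(D, g) = 8 - 4*(D - g) = 8 + (-4*D + 4*g) = 8 - 4*D + 4*g)
O = -25 (O = -9 - 16 = -25)
d = 11/6 (d = -4/(-3) - 6/(8 - 4*1 + 4*(-4)) = -4*(-⅓) - 6/(8 - 4 - 16) = 4/3 - 6/(-12) = 4/3 - 6*(-1/12) = 4/3 + ½ = 11/6 ≈ 1.8333)
J(j) = 11/6
J(O) + 34*64 = 11/6 + 34*64 = 11/6 + 2176 = 13067/6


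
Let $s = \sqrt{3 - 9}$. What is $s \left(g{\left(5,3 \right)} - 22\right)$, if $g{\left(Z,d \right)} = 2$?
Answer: $- 20 i \sqrt{6} \approx - 48.99 i$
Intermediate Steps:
$s = i \sqrt{6}$ ($s = \sqrt{-6} = i \sqrt{6} \approx 2.4495 i$)
$s \left(g{\left(5,3 \right)} - 22\right) = i \sqrt{6} \left(2 - 22\right) = i \sqrt{6} \left(-20\right) = - 20 i \sqrt{6}$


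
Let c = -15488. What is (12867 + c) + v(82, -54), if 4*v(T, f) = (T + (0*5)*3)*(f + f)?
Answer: -4835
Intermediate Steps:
v(T, f) = T*f/2 (v(T, f) = ((T + (0*5)*3)*(f + f))/4 = ((T + 0*3)*(2*f))/4 = ((T + 0)*(2*f))/4 = (T*(2*f))/4 = (2*T*f)/4 = T*f/2)
(12867 + c) + v(82, -54) = (12867 - 15488) + (½)*82*(-54) = -2621 - 2214 = -4835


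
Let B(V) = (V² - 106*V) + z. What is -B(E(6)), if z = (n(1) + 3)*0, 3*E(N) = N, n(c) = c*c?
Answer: 208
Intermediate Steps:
n(c) = c²
E(N) = N/3
z = 0 (z = (1² + 3)*0 = (1 + 3)*0 = 4*0 = 0)
B(V) = V² - 106*V (B(V) = (V² - 106*V) + 0 = V² - 106*V)
-B(E(6)) = -(⅓)*6*(-106 + (⅓)*6) = -2*(-106 + 2) = -2*(-104) = -1*(-208) = 208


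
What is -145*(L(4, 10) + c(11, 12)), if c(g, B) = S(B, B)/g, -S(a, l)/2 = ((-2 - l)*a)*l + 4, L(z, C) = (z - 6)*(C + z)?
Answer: -538820/11 ≈ -48984.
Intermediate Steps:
L(z, C) = (-6 + z)*(C + z)
S(a, l) = -8 - 2*a*l*(-2 - l) (S(a, l) = -2*(((-2 - l)*a)*l + 4) = -2*((a*(-2 - l))*l + 4) = -2*(a*l*(-2 - l) + 4) = -2*(4 + a*l*(-2 - l)) = -8 - 2*a*l*(-2 - l))
c(g, B) = (-8 + 2*B**3 + 4*B**2)/g (c(g, B) = (-8 + 2*B*B**2 + 4*B*B)/g = (-8 + 2*B**3 + 4*B**2)/g)
-145*(L(4, 10) + c(11, 12)) = -145*((4**2 - 6*10 - 6*4 + 10*4) + 2*(-4 + 12**3 + 2*12**2)/11) = -145*((16 - 60 - 24 + 40) + 2*(1/11)*(-4 + 1728 + 2*144)) = -145*(-28 + 2*(1/11)*(-4 + 1728 + 288)) = -145*(-28 + 2*(1/11)*2012) = -145*(-28 + 4024/11) = -145*3716/11 = -1*538820/11 = -538820/11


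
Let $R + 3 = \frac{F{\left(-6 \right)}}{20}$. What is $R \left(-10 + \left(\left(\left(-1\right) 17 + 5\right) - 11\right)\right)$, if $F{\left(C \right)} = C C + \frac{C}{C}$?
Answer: $\frac{759}{20} \approx 37.95$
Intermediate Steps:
$F{\left(C \right)} = 1 + C^{2}$ ($F{\left(C \right)} = C^{2} + 1 = 1 + C^{2}$)
$R = - \frac{23}{20}$ ($R = -3 + \frac{1 + \left(-6\right)^{2}}{20} = -3 + \left(1 + 36\right) \frac{1}{20} = -3 + 37 \cdot \frac{1}{20} = -3 + \frac{37}{20} = - \frac{23}{20} \approx -1.15$)
$R \left(-10 + \left(\left(\left(-1\right) 17 + 5\right) - 11\right)\right) = - \frac{23 \left(-10 + \left(\left(\left(-1\right) 17 + 5\right) - 11\right)\right)}{20} = - \frac{23 \left(-10 + \left(\left(-17 + 5\right) - 11\right)\right)}{20} = - \frac{23 \left(-10 - 23\right)}{20} = \left(- \frac{23}{20}\right) \left(-33\right) = \frac{759}{20}$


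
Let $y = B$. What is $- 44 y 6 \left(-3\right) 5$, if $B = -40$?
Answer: $-158400$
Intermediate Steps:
$y = -40$
$- 44 y 6 \left(-3\right) 5 = \left(-44\right) \left(-40\right) 6 \left(-3\right) 5 = 1760 \left(\left(-18\right) 5\right) = 1760 \left(-90\right) = -158400$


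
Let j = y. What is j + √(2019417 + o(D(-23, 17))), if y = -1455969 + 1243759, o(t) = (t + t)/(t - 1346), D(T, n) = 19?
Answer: -212210 + √3556049907967/1327 ≈ -2.1079e+5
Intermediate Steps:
o(t) = 2*t/(-1346 + t) (o(t) = (2*t)/(-1346 + t) = 2*t/(-1346 + t))
y = -212210
j = -212210
j + √(2019417 + o(D(-23, 17))) = -212210 + √(2019417 + 2*19/(-1346 + 19)) = -212210 + √(2019417 + 2*19/(-1327)) = -212210 + √(2019417 + 2*19*(-1/1327)) = -212210 + √(2019417 - 38/1327) = -212210 + √(2679766321/1327) = -212210 + √3556049907967/1327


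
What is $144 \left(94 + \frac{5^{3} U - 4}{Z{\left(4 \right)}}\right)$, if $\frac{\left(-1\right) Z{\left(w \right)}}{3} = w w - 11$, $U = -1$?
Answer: $\frac{73872}{5} \approx 14774.0$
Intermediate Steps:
$Z{\left(w \right)} = 33 - 3 w^{2}$ ($Z{\left(w \right)} = - 3 \left(w w - 11\right) = - 3 \left(w^{2} - 11\right) = - 3 \left(-11 + w^{2}\right) = 33 - 3 w^{2}$)
$144 \left(94 + \frac{5^{3} U - 4}{Z{\left(4 \right)}}\right) = 144 \left(94 + \frac{5^{3} \left(-1\right) - 4}{33 - 3 \cdot 4^{2}}\right) = 144 \left(94 + \frac{125 \left(-1\right) - 4}{33 - 48}\right) = 144 \left(94 + \frac{-125 - 4}{33 - 48}\right) = 144 \left(94 - \frac{129}{-15}\right) = 144 \left(94 - - \frac{43}{5}\right) = 144 \left(94 + \frac{43}{5}\right) = 144 \cdot \frac{513}{5} = \frac{73872}{5}$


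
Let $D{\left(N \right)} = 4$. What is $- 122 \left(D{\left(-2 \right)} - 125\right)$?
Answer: $14762$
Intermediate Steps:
$- 122 \left(D{\left(-2 \right)} - 125\right) = - 122 \left(4 - 125\right) = \left(-122\right) \left(-121\right) = 14762$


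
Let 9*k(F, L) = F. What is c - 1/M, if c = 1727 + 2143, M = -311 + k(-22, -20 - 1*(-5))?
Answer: 10917279/2821 ≈ 3870.0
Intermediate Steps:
k(F, L) = F/9
M = -2821/9 (M = -311 + (⅑)*(-22) = -311 - 22/9 = -2821/9 ≈ -313.44)
c = 3870
c - 1/M = 3870 - 1/(-2821/9) = 3870 - 1*(-9/2821) = 3870 + 9/2821 = 10917279/2821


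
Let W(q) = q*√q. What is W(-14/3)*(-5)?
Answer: 70*I*√42/9 ≈ 50.406*I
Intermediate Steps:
W(q) = q^(3/2)
W(-14/3)*(-5) = (-14/3)^(3/2)*(-5) = -14*I*√42/9*(-5) = 70*I*√42/9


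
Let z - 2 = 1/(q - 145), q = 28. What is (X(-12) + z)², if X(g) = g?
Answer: 1371241/13689 ≈ 100.17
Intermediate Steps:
z = 233/117 (z = 2 + 1/(28 - 145) = 2 + 1/(-117) = 2 - 1/117 = 233/117 ≈ 1.9915)
(X(-12) + z)² = (-12 + 233/117)² = (-1171/117)² = 1371241/13689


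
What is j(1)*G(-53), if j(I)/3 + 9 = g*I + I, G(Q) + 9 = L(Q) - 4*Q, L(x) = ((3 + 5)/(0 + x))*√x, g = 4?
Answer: -2436 + 96*I*√53/53 ≈ -2436.0 + 13.187*I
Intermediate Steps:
L(x) = 8/√x (L(x) = (8/x)*√x = 8/√x)
G(Q) = -9 - 4*Q + 8/√Q (G(Q) = -9 + (8/√Q - 4*Q) = -9 + (-4*Q + 8/√Q) = -9 - 4*Q + 8/√Q)
j(I) = -27 + 15*I (j(I) = -27 + 3*(4*I + I) = -27 + 3*(5*I) = -27 + 15*I)
j(1)*G(-53) = (-27 + 15*1)*(-9 - 4*(-53) + 8/√(-53)) = (-27 + 15)*(-9 + 212 + 8*(-I*√53/53)) = -12*(-9 + 212 - 8*I*√53/53) = -12*(203 - 8*I*√53/53) = -2436 + 96*I*√53/53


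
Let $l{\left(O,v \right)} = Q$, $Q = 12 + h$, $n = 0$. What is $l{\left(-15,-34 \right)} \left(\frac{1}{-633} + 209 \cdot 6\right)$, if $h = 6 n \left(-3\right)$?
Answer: $\frac{3175124}{211} \approx 15048.0$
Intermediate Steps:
$h = 0$ ($h = 6 \cdot 0 \left(-3\right) = 0 \left(-3\right) = 0$)
$Q = 12$ ($Q = 12 + 0 = 12$)
$l{\left(O,v \right)} = 12$
$l{\left(-15,-34 \right)} \left(\frac{1}{-633} + 209 \cdot 6\right) = 12 \left(\frac{1}{-633} + 209 \cdot 6\right) = 12 \left(- \frac{1}{633} + 1254\right) = 12 \cdot \frac{793781}{633} = \frac{3175124}{211}$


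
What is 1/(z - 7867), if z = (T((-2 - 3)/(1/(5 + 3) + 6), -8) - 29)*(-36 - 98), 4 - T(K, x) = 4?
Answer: -1/3981 ≈ -0.00025119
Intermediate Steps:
T(K, x) = 0 (T(K, x) = 4 - 1*4 = 4 - 4 = 0)
z = 3886 (z = (0 - 29)*(-36 - 98) = -29*(-134) = 3886)
1/(z - 7867) = 1/(3886 - 7867) = 1/(-3981) = -1/3981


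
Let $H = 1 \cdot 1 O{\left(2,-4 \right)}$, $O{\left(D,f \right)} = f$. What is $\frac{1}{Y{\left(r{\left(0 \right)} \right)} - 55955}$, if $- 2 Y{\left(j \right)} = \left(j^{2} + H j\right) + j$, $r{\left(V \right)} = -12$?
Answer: $- \frac{1}{56045} \approx -1.7843 \cdot 10^{-5}$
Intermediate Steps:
$H = -4$ ($H = 1 \cdot 1 \left(-4\right) = 1 \left(-4\right) = -4$)
$Y{\left(j \right)} = - \frac{j^{2}}{2} + \frac{3 j}{2}$ ($Y{\left(j \right)} = - \frac{\left(j^{2} - 4 j\right) + j}{2} = - \frac{j^{2} - 3 j}{2} = - \frac{j^{2}}{2} + \frac{3 j}{2}$)
$\frac{1}{Y{\left(r{\left(0 \right)} \right)} - 55955} = \frac{1}{\frac{1}{2} \left(-12\right) \left(3 - -12\right) - 55955} = \frac{1}{\frac{1}{2} \left(-12\right) \left(3 + 12\right) - 55955} = \frac{1}{\frac{1}{2} \left(-12\right) 15 - 55955} = \frac{1}{-90 - 55955} = \frac{1}{-56045} = - \frac{1}{56045}$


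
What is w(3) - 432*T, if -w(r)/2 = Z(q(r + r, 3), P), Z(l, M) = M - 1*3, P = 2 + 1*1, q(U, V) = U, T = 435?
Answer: -187920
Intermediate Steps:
P = 3 (P = 2 + 1 = 3)
Z(l, M) = -3 + M (Z(l, M) = M - 3 = -3 + M)
w(r) = 0 (w(r) = -2*(-3 + 3) = -2*0 = 0)
w(3) - 432*T = 0 - 432*435 = 0 - 187920 = -187920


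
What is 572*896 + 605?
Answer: 513117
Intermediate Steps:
572*896 + 605 = 512512 + 605 = 513117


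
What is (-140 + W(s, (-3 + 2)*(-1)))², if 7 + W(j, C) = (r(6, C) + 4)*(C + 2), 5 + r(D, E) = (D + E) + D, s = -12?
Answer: 12321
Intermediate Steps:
r(D, E) = -5 + E + 2*D (r(D, E) = -5 + ((D + E) + D) = -5 + (E + 2*D) = -5 + E + 2*D)
W(j, C) = -7 + (2 + C)*(11 + C) (W(j, C) = -7 + ((-5 + C + 2*6) + 4)*(C + 2) = -7 + ((-5 + C + 12) + 4)*(2 + C) = -7 + ((7 + C) + 4)*(2 + C) = -7 + (11 + C)*(2 + C) = -7 + (2 + C)*(11 + C))
(-140 + W(s, (-3 + 2)*(-1)))² = (-140 + (15 + ((-3 + 2)*(-1))² + 13*((-3 + 2)*(-1))))² = (-140 + (15 + (-1*(-1))² + 13*(-1*(-1))))² = (-140 + (15 + 1² + 13*1))² = (-140 + (15 + 1 + 13))² = (-140 + 29)² = (-111)² = 12321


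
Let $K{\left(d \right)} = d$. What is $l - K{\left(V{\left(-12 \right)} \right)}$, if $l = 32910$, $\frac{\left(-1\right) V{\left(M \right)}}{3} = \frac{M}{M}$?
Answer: $32913$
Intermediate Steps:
$V{\left(M \right)} = -3$ ($V{\left(M \right)} = - 3 \frac{M}{M} = \left(-3\right) 1 = -3$)
$l - K{\left(V{\left(-12 \right)} \right)} = 32910 - -3 = 32910 + 3 = 32913$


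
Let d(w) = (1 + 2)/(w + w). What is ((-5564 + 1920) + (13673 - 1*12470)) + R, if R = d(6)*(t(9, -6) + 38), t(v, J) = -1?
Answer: -9727/4 ≈ -2431.8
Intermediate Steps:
d(w) = 3/(2*w) (d(w) = 3/((2*w)) = 3*(1/(2*w)) = 3/(2*w))
R = 37/4 (R = ((3/2)/6)*(-1 + 38) = ((3/2)*(⅙))*37 = (¼)*37 = 37/4 ≈ 9.2500)
((-5564 + 1920) + (13673 - 1*12470)) + R = ((-5564 + 1920) + (13673 - 1*12470)) + 37/4 = (-3644 + (13673 - 12470)) + 37/4 = (-3644 + 1203) + 37/4 = -2441 + 37/4 = -9727/4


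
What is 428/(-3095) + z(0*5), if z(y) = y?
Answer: -428/3095 ≈ -0.13829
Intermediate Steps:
428/(-3095) + z(0*5) = 428/(-3095) + 0*5 = 428*(-1/3095) + 0 = -428/3095 + 0 = -428/3095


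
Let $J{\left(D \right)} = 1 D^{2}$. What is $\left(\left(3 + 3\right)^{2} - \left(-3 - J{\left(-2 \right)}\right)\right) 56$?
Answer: $2408$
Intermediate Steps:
$J{\left(D \right)} = D^{2}$
$\left(\left(3 + 3\right)^{2} - \left(-3 - J{\left(-2 \right)}\right)\right) 56 = \left(\left(3 + 3\right)^{2} - \left(-3 - \left(-2\right)^{2}\right)\right) 56 = \left(6^{2} - \left(-3 - 4\right)\right) 56 = \left(36 - \left(-3 - 4\right)\right) 56 = \left(36 - -7\right) 56 = \left(36 + 7\right) 56 = 43 \cdot 56 = 2408$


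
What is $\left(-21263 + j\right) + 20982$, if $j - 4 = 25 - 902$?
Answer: $-1154$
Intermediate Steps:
$j = -873$ ($j = 4 + \left(25 - 902\right) = 4 - 877 = -873$)
$\left(-21263 + j\right) + 20982 = \left(-21263 - 873\right) + 20982 = -22136 + 20982 = -1154$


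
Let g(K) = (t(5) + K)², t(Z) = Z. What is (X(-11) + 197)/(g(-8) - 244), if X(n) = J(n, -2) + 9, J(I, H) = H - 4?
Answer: -40/47 ≈ -0.85106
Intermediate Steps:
J(I, H) = -4 + H
X(n) = 3 (X(n) = (-4 - 2) + 9 = -6 + 9 = 3)
g(K) = (5 + K)²
(X(-11) + 197)/(g(-8) - 244) = (3 + 197)/((5 - 8)² - 244) = 200/((-3)² - 244) = 200/(9 - 244) = 200/(-235) = 200*(-1/235) = -40/47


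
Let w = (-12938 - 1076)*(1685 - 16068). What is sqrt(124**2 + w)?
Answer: sqrt(201578738) ≈ 14198.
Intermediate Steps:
w = 201563362 (w = -14014*(-14383) = 201563362)
sqrt(124**2 + w) = sqrt(124**2 + 201563362) = sqrt(15376 + 201563362) = sqrt(201578738)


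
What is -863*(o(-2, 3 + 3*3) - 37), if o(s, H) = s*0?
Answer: 31931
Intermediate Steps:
o(s, H) = 0
-863*(o(-2, 3 + 3*3) - 37) = -863*(0 - 37) = -863*(-37) = 31931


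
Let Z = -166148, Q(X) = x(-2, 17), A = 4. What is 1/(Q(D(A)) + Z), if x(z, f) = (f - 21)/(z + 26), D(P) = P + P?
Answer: -6/996889 ≈ -6.0187e-6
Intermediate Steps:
D(P) = 2*P
x(z, f) = (-21 + f)/(26 + z)
Q(X) = -⅙ (Q(X) = (-21 + 17)/(26 - 2) = -4/24 = (1/24)*(-4) = -⅙)
1/(Q(D(A)) + Z) = 1/(-⅙ - 166148) = 1/(-996889/6) = -6/996889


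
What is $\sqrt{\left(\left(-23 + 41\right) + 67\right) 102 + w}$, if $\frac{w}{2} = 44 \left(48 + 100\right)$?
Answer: $\sqrt{21694} \approx 147.29$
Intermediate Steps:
$w = 13024$ ($w = 2 \cdot 44 \left(48 + 100\right) = 2 \cdot 44 \cdot 148 = 2 \cdot 6512 = 13024$)
$\sqrt{\left(\left(-23 + 41\right) + 67\right) 102 + w} = \sqrt{\left(\left(-23 + 41\right) + 67\right) 102 + 13024} = \sqrt{\left(18 + 67\right) 102 + 13024} = \sqrt{85 \cdot 102 + 13024} = \sqrt{8670 + 13024} = \sqrt{21694}$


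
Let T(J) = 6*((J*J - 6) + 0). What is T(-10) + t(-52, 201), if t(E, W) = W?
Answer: 765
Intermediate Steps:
T(J) = -36 + 6*J² (T(J) = 6*((J² - 6) + 0) = 6*((-6 + J²) + 0) = 6*(-6 + J²) = -36 + 6*J²)
T(-10) + t(-52, 201) = (-36 + 6*(-10)²) + 201 = (-36 + 6*100) + 201 = (-36 + 600) + 201 = 564 + 201 = 765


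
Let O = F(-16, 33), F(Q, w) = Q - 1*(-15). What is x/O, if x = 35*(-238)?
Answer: 8330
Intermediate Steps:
F(Q, w) = 15 + Q (F(Q, w) = Q + 15 = 15 + Q)
O = -1 (O = 15 - 16 = -1)
x = -8330
x/O = -8330/(-1) = -8330*(-1) = 8330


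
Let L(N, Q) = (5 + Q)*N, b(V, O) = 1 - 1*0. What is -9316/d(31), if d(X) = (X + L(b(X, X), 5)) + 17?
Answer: -4658/29 ≈ -160.62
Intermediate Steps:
b(V, O) = 1 (b(V, O) = 1 + 0 = 1)
L(N, Q) = N*(5 + Q)
d(X) = 27 + X (d(X) = (X + 1*(5 + 5)) + 17 = (X + 1*10) + 17 = (X + 10) + 17 = (10 + X) + 17 = 27 + X)
-9316/d(31) = -9316/(27 + 31) = -9316/58 = -9316*1/58 = -4658/29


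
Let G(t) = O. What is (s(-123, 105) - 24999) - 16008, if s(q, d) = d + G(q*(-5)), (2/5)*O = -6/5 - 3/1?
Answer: -81825/2 ≈ -40913.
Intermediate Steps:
O = -21/2 (O = 5*(-6/5 - 3/1)/2 = 5*(-6*⅕ - 3*1)/2 = 5*(-6/5 - 3)/2 = (5/2)*(-21/5) = -21/2 ≈ -10.500)
G(t) = -21/2
s(q, d) = -21/2 + d (s(q, d) = d - 21/2 = -21/2 + d)
(s(-123, 105) - 24999) - 16008 = ((-21/2 + 105) - 24999) - 16008 = (189/2 - 24999) - 16008 = -49809/2 - 16008 = -81825/2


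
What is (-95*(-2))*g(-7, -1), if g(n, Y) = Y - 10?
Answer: -2090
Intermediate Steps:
g(n, Y) = -10 + Y
(-95*(-2))*g(-7, -1) = (-95*(-2))*(-10 - 1) = 190*(-11) = -2090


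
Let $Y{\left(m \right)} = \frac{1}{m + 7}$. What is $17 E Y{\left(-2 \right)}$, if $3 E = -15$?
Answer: $-17$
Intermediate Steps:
$E = -5$ ($E = \frac{1}{3} \left(-15\right) = -5$)
$Y{\left(m \right)} = \frac{1}{7 + m}$
$17 E Y{\left(-2 \right)} = \frac{17 \left(-5\right)}{7 - 2} = - \frac{85}{5} = \left(-85\right) \frac{1}{5} = -17$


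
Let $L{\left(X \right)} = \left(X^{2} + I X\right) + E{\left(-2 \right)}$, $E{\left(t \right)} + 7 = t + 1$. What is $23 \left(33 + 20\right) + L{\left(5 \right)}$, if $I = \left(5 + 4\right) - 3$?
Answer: $1266$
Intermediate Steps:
$I = 6$ ($I = 9 - 3 = 6$)
$E{\left(t \right)} = -6 + t$ ($E{\left(t \right)} = -7 + \left(t + 1\right) = -7 + \left(1 + t\right) = -6 + t$)
$L{\left(X \right)} = -8 + X^{2} + 6 X$ ($L{\left(X \right)} = \left(X^{2} + 6 X\right) - 8 = -8 + X^{2} + 6 X$)
$23 \left(33 + 20\right) + L{\left(5 \right)} = 23 \left(33 + 20\right) + \left(-8 + 5^{2} + 6 \cdot 5\right) = 23 \cdot 53 + \left(-8 + 25 + 30\right) = 1219 + 47 = 1266$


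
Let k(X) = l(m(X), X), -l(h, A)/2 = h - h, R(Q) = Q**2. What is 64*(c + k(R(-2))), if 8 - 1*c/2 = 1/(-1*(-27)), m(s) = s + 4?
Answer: 27520/27 ≈ 1019.3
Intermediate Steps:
m(s) = 4 + s
c = 430/27 (c = 16 - 2/((-1*(-27))) = 16 - 2/27 = 430/27 ≈ 15.926)
l(h, A) = 0 (l(h, A) = -2*(h - h) = -2*0 = 0)
k(X) = 0
64*(c + k(R(-2))) = 64*(430/27 + 0) = 64*(430/27) = 27520/27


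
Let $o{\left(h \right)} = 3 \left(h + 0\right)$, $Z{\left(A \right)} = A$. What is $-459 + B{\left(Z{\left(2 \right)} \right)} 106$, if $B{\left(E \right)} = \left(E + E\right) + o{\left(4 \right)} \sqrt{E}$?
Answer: $-35 + 1272 \sqrt{2} \approx 1763.9$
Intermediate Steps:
$o{\left(h \right)} = 3 h$
$B{\left(E \right)} = 2 E + 12 \sqrt{E}$ ($B{\left(E \right)} = \left(E + E\right) + 3 \cdot 4 \sqrt{E} = 2 E + 12 \sqrt{E}$)
$-459 + B{\left(Z{\left(2 \right)} \right)} 106 = -459 + \left(2 \cdot 2 + 12 \sqrt{2}\right) 106 = -459 + \left(4 + 12 \sqrt{2}\right) 106 = -459 + \left(424 + 1272 \sqrt{2}\right) = -35 + 1272 \sqrt{2}$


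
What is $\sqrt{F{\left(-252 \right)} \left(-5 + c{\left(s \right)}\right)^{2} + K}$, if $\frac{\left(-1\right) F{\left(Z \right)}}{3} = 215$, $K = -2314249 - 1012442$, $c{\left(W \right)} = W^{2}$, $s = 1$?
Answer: $3 i \sqrt{370779} \approx 1826.7 i$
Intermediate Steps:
$K = -3326691$
$F{\left(Z \right)} = -645$ ($F{\left(Z \right)} = \left(-3\right) 215 = -645$)
$\sqrt{F{\left(-252 \right)} \left(-5 + c{\left(s \right)}\right)^{2} + K} = \sqrt{- 645 \left(-5 + 1^{2}\right)^{2} - 3326691} = \sqrt{- 645 \left(-5 + 1\right)^{2} - 3326691} = \sqrt{- 645 \left(-4\right)^{2} - 3326691} = \sqrt{\left(-645\right) 16 - 3326691} = \sqrt{-10320 - 3326691} = \sqrt{-3337011} = 3 i \sqrt{370779}$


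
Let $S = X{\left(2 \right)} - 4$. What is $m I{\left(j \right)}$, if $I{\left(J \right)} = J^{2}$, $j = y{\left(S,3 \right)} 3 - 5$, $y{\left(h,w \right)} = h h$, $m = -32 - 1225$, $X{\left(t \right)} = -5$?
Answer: $-71201508$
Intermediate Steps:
$S = -9$ ($S = -5 - 4 = -9$)
$m = -1257$ ($m = -32 - 1225 = -1257$)
$y{\left(h,w \right)} = h^{2}$
$j = 238$ ($j = \left(-9\right)^{2} \cdot 3 - 5 = 81 \cdot 3 - 5 = 243 - 5 = 238$)
$m I{\left(j \right)} = - 1257 \cdot 238^{2} = \left(-1257\right) 56644 = -71201508$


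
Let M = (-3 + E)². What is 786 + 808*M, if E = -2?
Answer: 20986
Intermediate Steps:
M = 25 (M = (-3 - 2)² = (-5)² = 25)
786 + 808*M = 786 + 808*25 = 786 + 20200 = 20986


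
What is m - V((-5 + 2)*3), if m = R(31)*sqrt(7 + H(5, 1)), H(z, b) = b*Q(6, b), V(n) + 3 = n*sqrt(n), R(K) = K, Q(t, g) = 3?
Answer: 3 + 27*I + 31*sqrt(10) ≈ 101.03 + 27.0*I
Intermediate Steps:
V(n) = -3 + n**(3/2) (V(n) = -3 + n*sqrt(n) = -3 + n**(3/2))
H(z, b) = 3*b (H(z, b) = b*3 = 3*b)
m = 31*sqrt(10) (m = 31*sqrt(7 + 3*1) = 31*sqrt(7 + 3) = 31*sqrt(10) ≈ 98.031)
m - V((-5 + 2)*3) = 31*sqrt(10) - (-3 + ((-5 + 2)*3)**(3/2)) = 31*sqrt(10) - (-3 + (-3*3)**(3/2)) = 31*sqrt(10) - (-3 + (-9)**(3/2)) = 31*sqrt(10) - (-3 - 27*I) = 31*sqrt(10) + (3 + 27*I) = 3 + 27*I + 31*sqrt(10)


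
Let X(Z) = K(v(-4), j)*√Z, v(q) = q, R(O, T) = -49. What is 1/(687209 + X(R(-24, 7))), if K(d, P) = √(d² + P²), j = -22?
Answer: 687209/472256234181 - 70*I*√5/472256234181 ≈ 1.4552e-6 - 3.3144e-10*I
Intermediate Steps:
K(d, P) = √(P² + d²)
X(Z) = 10*√5*√Z (X(Z) = √((-22)² + (-4)²)*√Z = √(484 + 16)*√Z = √500*√Z = (10*√5)*√Z = 10*√5*√Z)
1/(687209 + X(R(-24, 7))) = 1/(687209 + 10*√5*√(-49)) = 1/(687209 + 10*√5*(7*I)) = 1/(687209 + 70*I*√5)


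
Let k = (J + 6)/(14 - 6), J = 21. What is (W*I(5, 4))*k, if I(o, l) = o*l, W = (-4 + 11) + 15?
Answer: 1485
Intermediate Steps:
W = 22 (W = 7 + 15 = 22)
k = 27/8 (k = (21 + 6)/(14 - 6) = 27/8 ≈ 3.3750)
I(o, l) = l*o
(W*I(5, 4))*k = (22*(4*5))*(27/8) = (22*20)*(27/8) = 440*(27/8) = 1485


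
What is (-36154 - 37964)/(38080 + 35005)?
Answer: -74118/73085 ≈ -1.0141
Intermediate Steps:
(-36154 - 37964)/(38080 + 35005) = -74118/73085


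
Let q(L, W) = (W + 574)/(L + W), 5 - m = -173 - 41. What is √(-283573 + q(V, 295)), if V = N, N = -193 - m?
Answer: I*√431325830/39 ≈ 532.52*I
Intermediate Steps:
m = 219 (m = 5 - (-173 - 41) = 5 - 1*(-214) = 5 + 214 = 219)
N = -412 (N = -193 - 1*219 = -193 - 219 = -412)
V = -412
q(L, W) = (574 + W)/(L + W)
√(-283573 + q(V, 295)) = √(-283573 + (574 + 295)/(-412 + 295)) = √(-283573 + 869/(-117)) = √(-283573 - 1/117*869) = √(-283573 - 869/117) = √(-33178910/117) = I*√431325830/39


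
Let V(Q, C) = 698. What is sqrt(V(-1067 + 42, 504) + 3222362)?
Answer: 2*sqrt(805765) ≈ 1795.3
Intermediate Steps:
sqrt(V(-1067 + 42, 504) + 3222362) = sqrt(698 + 3222362) = sqrt(3223060) = 2*sqrt(805765)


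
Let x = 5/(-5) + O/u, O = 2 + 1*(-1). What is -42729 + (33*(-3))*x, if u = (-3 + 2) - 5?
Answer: -85227/2 ≈ -42614.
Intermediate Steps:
O = 1 (O = 2 - 1 = 1)
u = -6 (u = -1 - 5 = -6)
x = -7/6 (x = 5/(-5) + 1/(-6) = 5*(-⅕) + 1*(-⅙) = -1 - ⅙ = -7/6 ≈ -1.1667)
-42729 + (33*(-3))*x = -42729 + (33*(-3))*(-7/6) = -42729 - 99*(-7/6) = -42729 + 231/2 = -85227/2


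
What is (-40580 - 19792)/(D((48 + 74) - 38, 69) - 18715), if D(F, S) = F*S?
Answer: 60372/12919 ≈ 4.6731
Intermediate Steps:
(-40580 - 19792)/(D((48 + 74) - 38, 69) - 18715) = (-40580 - 19792)/(((48 + 74) - 38)*69 - 18715) = -60372/((122 - 38)*69 - 18715) = -60372/(84*69 - 18715) = -60372/(5796 - 18715) = -60372/(-12919) = -60372*(-1/12919) = 60372/12919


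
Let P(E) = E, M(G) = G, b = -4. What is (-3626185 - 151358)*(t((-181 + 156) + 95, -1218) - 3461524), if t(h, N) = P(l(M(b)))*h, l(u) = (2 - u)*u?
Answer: 13082402027772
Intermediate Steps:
l(u) = u*(2 - u)
t(h, N) = -24*h (t(h, N) = (-4*(2 - 1*(-4)))*h = (-4*(2 + 4))*h = (-4*6)*h = -24*h)
(-3626185 - 151358)*(t((-181 + 156) + 95, -1218) - 3461524) = (-3626185 - 151358)*(-24*((-181 + 156) + 95) - 3461524) = -3777543*(-24*(-25 + 95) - 3461524) = -3777543*(-24*70 - 3461524) = -3777543*(-1680 - 3461524) = -3777543*(-3463204) = 13082402027772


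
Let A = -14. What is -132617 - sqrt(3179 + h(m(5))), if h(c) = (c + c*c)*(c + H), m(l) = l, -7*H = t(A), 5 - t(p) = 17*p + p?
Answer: -132617 - sqrt(109151)/7 ≈ -1.3266e+5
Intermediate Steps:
t(p) = 5 - 18*p (t(p) = 5 - (17*p + p) = 5 - 18*p)
H = -257/7 (H = -(5 - 18*(-14))/7 = -(5 + 252)/7 = -1/7*257 = -257/7 ≈ -36.714)
h(c) = (-257/7 + c)*(c + c**2) (h(c) = (c + c*c)*(c - 257/7) = (c + c**2)*(-257/7 + c) = (-257/7 + c)*(c + c**2))
-132617 - sqrt(3179 + h(m(5))) = -132617 - sqrt(3179 + (1/7)*5*(-257 - 250*5 + 7*5**2)) = -132617 - sqrt(3179 + (1/7)*5*(-257 - 1250 + 7*25)) = -132617 - sqrt(3179 + (1/7)*5*(-257 - 1250 + 175)) = -132617 - sqrt(3179 + (1/7)*5*(-1332)) = -132617 - sqrt(3179 - 6660/7) = -132617 - sqrt(15593/7) = -132617 - sqrt(109151)/7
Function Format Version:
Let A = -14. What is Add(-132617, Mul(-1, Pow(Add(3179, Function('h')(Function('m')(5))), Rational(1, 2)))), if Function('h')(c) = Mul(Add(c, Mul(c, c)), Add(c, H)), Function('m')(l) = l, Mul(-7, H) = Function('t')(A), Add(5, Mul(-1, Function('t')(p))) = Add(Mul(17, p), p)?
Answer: Add(-132617, Mul(Rational(-1, 7), Pow(109151, Rational(1, 2)))) ≈ -1.3266e+5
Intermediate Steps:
Function('t')(p) = Add(5, Mul(-18, p)) (Function('t')(p) = Add(5, Mul(-1, Add(Mul(17, p), p))) = Add(5, Mul(-1, Mul(18, p))) = Add(5, Mul(-18, p)))
H = Rational(-257, 7) (H = Mul(Rational(-1, 7), Add(5, Mul(-18, -14))) = Mul(Rational(-1, 7), Add(5, 252)) = Mul(Rational(-1, 7), 257) = Rational(-257, 7) ≈ -36.714)
Function('h')(c) = Mul(Add(Rational(-257, 7), c), Add(c, Pow(c, 2))) (Function('h')(c) = Mul(Add(c, Mul(c, c)), Add(c, Rational(-257, 7))) = Mul(Add(c, Pow(c, 2)), Add(Rational(-257, 7), c)) = Mul(Add(Rational(-257, 7), c), Add(c, Pow(c, 2))))
Add(-132617, Mul(-1, Pow(Add(3179, Function('h')(Function('m')(5))), Rational(1, 2)))) = Add(-132617, Mul(-1, Pow(Add(3179, Mul(Rational(1, 7), 5, Add(-257, Mul(-250, 5), Mul(7, Pow(5, 2))))), Rational(1, 2)))) = Add(-132617, Mul(-1, Pow(Add(3179, Mul(Rational(1, 7), 5, Add(-257, -1250, Mul(7, 25)))), Rational(1, 2)))) = Add(-132617, Mul(-1, Pow(Add(3179, Mul(Rational(1, 7), 5, Add(-257, -1250, 175))), Rational(1, 2)))) = Add(-132617, Mul(-1, Pow(Add(3179, Mul(Rational(1, 7), 5, -1332)), Rational(1, 2)))) = Add(-132617, Mul(-1, Pow(Add(3179, Rational(-6660, 7)), Rational(1, 2)))) = Add(-132617, Mul(-1, Pow(Rational(15593, 7), Rational(1, 2)))) = Add(-132617, Mul(-1, Mul(Rational(1, 7), Pow(109151, Rational(1, 2))))) = Add(-132617, Mul(Rational(-1, 7), Pow(109151, Rational(1, 2))))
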